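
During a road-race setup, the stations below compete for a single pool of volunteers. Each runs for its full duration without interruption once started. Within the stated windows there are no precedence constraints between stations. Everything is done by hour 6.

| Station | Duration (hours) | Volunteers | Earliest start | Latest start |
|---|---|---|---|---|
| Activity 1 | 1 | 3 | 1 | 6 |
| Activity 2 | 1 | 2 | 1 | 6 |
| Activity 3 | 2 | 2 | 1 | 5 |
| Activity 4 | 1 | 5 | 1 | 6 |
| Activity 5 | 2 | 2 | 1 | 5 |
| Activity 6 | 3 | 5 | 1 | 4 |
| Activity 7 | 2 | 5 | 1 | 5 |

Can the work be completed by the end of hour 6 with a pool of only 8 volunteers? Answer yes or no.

Schedule Activity 1@1, Activity 2@2, Activity 3@3, Activity 4@1, Activity 5@5, Activity 6@2, Activity 7@5: h1:8  h2:7  h3:7  h4:7  h5:7  h6:7 — peak 8 ≤ 8.

yes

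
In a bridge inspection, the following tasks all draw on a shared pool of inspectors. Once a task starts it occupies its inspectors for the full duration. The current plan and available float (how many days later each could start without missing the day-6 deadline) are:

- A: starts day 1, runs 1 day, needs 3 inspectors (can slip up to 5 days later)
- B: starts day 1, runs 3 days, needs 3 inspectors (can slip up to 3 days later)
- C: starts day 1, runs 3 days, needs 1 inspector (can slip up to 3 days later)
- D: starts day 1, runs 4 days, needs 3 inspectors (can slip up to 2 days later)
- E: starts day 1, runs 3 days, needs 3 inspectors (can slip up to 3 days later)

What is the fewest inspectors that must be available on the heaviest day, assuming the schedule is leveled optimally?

7

Early-start (A@1, B@1, C@1, D@1, E@1) gives peak 13: d1:13  d2:10  d3:10  d4:3  d5:0  d6:0.
Shift D→2, E→4.
Schedule A@1, B@1, C@1, D@2, E@4: d1:7  d2:7  d3:7  d4:6  d5:6  d6:3 — peak 7.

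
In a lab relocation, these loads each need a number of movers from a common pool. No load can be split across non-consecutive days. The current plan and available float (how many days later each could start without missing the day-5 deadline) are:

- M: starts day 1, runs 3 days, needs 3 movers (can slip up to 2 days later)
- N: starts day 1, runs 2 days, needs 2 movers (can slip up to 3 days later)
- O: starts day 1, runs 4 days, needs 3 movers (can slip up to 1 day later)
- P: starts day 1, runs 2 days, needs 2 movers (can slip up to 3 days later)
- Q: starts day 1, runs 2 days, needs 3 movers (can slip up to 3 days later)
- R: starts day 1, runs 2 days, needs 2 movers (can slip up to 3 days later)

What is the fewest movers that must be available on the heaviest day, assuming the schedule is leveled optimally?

Early-start (M@1, N@1, O@1, P@1, Q@1, R@1) gives peak 15: d1:15  d2:15  d3:6  d4:3  d5:0.
Shift N→3, P→4, R→4.
Schedule M@1, N@3, O@1, P@4, Q@1, R@4: d1:9  d2:9  d3:8  d4:9  d5:4 — peak 9.

9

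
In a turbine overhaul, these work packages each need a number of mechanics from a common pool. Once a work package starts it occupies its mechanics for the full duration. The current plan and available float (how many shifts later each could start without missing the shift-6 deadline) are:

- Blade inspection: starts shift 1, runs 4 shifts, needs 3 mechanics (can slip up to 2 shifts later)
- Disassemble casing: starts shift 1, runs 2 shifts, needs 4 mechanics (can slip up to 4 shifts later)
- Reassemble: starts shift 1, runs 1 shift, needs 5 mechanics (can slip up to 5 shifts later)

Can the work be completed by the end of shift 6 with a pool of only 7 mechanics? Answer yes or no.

yes

Schedule Blade inspection@1, Disassemble casing@1, Reassemble@5: s1:7  s2:7  s3:3  s4:3  s5:5  s6:0 — peak 7 ≤ 7.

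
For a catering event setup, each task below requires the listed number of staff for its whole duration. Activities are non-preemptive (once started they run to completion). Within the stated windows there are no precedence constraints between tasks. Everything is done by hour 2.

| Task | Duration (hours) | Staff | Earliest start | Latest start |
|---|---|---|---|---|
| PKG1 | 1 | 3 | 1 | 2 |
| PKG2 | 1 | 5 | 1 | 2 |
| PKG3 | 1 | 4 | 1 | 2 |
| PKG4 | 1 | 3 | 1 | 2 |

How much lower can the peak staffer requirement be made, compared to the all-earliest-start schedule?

7

Early-start peak: h1:15  h2:0 ⇒ 15.
Leveled (PKG1@1, PKG2@1, PKG3@2, PKG4@2): h1:8  h2:7 ⇒ 8.
Reduction 15 − 8 = 7.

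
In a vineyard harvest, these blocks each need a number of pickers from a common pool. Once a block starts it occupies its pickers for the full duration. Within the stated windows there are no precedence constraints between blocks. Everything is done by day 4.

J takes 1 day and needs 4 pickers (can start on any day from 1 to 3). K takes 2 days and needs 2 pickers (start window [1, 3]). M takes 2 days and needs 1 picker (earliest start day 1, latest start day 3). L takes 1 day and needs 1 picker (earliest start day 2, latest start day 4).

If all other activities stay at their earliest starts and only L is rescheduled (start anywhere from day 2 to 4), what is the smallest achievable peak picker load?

L@2: d1:7  d2:4  d3:0  d4:0 → peak 7
L@3: d1:7  d2:3  d3:1  d4:0 → peak 7
L@4: d1:7  d2:3  d3:0  d4:1 → peak 7
Best is L@2, peak 7.

7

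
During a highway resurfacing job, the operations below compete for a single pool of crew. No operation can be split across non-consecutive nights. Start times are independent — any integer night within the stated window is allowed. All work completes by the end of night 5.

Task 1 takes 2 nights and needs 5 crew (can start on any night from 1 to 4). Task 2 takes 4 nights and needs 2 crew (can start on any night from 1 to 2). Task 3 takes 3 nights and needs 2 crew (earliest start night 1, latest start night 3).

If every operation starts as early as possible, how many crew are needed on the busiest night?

9

Early-start schedule: Task 1@1, Task 2@1, Task 3@1.
Load per night: night 1: 9, night 2: 9, night 3: 4, night 4: 2, night 5: 0.
Peak is 9.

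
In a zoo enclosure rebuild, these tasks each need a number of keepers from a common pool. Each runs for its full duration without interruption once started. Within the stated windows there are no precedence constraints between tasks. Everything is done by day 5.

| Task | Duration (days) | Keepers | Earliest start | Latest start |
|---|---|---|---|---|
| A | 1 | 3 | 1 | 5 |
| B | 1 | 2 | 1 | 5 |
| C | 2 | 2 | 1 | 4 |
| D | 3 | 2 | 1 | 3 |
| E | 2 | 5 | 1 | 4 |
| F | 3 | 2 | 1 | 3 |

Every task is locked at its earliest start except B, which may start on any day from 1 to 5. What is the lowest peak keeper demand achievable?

14

B@1: d1:16  d2:11  d3:4  d4:0  d5:0 → peak 16
B@2: d1:14  d2:13  d3:4  d4:0  d5:0 → peak 14
B@3: d1:14  d2:11  d3:6  d4:0  d5:0 → peak 14
B@4: d1:14  d2:11  d3:4  d4:2  d5:0 → peak 14
B@5: d1:14  d2:11  d3:4  d4:0  d5:2 → peak 14
Best is B@2, peak 14.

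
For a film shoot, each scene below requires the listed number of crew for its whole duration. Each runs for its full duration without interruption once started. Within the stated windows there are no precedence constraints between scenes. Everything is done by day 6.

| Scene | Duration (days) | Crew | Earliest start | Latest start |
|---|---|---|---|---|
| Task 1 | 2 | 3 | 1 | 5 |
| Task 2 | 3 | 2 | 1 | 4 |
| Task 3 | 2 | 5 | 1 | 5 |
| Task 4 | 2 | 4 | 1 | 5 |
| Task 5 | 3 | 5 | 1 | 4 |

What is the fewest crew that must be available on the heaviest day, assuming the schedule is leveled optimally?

9

Early-start (Task 1@1, Task 2@1, Task 3@1, Task 4@1, Task 5@1) gives peak 19: d1:19  d2:19  d3:7  d4:0  d5:0  d6:0.
Shift Task 2→4, Task 3→5, Task 4→3.
Schedule Task 1@1, Task 2@4, Task 3@5, Task 4@3, Task 5@1: d1:8  d2:8  d3:9  d4:6  d5:7  d6:7 — peak 9.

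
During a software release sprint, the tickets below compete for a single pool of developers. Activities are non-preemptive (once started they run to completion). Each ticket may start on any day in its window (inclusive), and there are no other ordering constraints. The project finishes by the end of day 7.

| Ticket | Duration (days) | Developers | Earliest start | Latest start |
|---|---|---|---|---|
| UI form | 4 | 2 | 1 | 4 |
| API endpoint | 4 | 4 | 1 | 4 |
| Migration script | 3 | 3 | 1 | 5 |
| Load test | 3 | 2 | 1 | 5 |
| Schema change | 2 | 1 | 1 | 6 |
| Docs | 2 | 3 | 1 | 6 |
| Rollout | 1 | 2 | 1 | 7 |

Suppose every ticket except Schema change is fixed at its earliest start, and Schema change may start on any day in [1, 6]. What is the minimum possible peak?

Schema change@1: d1:17  d2:15  d3:11  d4:6  d5:0  d6:0  d7:0 → peak 17
Schema change@2: d1:16  d2:15  d3:12  d4:6  d5:0  d6:0  d7:0 → peak 16
Schema change@3: d1:16  d2:14  d3:12  d4:7  d5:0  d6:0  d7:0 → peak 16
Schema change@4: d1:16  d2:14  d3:11  d4:7  d5:1  d6:0  d7:0 → peak 16
Schema change@5: d1:16  d2:14  d3:11  d4:6  d5:1  d6:1  d7:0 → peak 16
Schema change@6: d1:16  d2:14  d3:11  d4:6  d5:0  d6:1  d7:1 → peak 16
Best is Schema change@2, peak 16.

16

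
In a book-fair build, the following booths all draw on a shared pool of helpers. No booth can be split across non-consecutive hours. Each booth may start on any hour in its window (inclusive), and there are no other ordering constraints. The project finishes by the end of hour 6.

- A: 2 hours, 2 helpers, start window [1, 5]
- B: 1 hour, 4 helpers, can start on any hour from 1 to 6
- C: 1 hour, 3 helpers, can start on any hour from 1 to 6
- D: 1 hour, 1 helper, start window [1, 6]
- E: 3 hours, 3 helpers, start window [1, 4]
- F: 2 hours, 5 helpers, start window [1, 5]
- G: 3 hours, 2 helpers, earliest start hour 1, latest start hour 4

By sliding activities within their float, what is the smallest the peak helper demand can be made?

Early-start (A@1, B@1, C@1, D@1, E@1, F@1, G@1) gives peak 20: h1:20  h2:12  h3:5  h4:0  h5:0  h6:0.
Shift C→3, E→2, F→5, G→4.
Schedule A@1, B@1, C@3, D@1, E@2, F@5, G@4: h1:7  h2:5  h3:6  h4:5  h5:7  h6:7 — peak 7.
Total helper-hours = 37 over 6 hours ⇒ peak ≥ ⌈37/6⌉ = 7, so 7 is optimal.

7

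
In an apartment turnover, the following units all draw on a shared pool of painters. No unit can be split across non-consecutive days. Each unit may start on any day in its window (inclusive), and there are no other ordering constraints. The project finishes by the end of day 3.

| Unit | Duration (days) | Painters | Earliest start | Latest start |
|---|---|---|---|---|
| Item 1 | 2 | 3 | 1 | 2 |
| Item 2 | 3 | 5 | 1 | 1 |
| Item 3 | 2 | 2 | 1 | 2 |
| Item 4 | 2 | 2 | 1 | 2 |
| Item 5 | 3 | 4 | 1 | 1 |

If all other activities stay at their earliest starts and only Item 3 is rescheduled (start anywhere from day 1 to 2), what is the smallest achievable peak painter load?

16

Item 3@1: d1:16  d2:16  d3:9 → peak 16
Item 3@2: d1:14  d2:16  d3:11 → peak 16
Best is Item 3@1, peak 16.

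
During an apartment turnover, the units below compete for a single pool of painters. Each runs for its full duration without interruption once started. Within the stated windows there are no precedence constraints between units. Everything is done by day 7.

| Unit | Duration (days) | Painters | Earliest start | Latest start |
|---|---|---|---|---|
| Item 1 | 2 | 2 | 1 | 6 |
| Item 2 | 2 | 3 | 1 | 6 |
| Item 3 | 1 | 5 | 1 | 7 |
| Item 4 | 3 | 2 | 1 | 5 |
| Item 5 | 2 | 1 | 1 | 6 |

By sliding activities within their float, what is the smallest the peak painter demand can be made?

Early-start (Item 1@1, Item 2@1, Item 3@1, Item 4@1, Item 5@1) gives peak 13: d1:13  d2:8  d3:2  d4:0  d5:0  d6:0  d7:0.
Shift Item 3→3, Item 4→4, Item 5→4.
Schedule Item 1@1, Item 2@1, Item 3@3, Item 4@4, Item 5@4: d1:5  d2:5  d3:5  d4:3  d5:3  d6:2  d7:0 — peak 5.

5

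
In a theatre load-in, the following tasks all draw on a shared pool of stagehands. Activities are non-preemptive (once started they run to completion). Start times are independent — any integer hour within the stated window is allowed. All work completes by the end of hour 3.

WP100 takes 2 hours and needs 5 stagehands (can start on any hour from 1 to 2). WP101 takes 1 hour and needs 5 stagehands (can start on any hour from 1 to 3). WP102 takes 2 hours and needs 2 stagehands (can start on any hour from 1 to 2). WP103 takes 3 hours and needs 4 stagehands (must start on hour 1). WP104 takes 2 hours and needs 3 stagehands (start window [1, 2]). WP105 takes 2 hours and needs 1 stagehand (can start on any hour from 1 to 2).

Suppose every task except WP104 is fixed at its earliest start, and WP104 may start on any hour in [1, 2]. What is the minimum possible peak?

WP104@1: h1:20  h2:15  h3:4 → peak 20
WP104@2: h1:17  h2:15  h3:7 → peak 17
Best is WP104@2, peak 17.

17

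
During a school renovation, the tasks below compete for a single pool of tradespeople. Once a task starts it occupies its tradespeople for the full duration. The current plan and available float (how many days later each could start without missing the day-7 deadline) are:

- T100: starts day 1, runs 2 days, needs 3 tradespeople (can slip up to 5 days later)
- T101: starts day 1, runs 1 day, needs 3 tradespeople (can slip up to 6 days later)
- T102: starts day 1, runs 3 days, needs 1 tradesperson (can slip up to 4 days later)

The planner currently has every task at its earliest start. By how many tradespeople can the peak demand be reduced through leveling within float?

4

Early-start peak: d1:7  d2:4  d3:1  d4:0  d5:0  d6:0  d7:0 ⇒ 7.
Leveled (T100@1, T101@3, T102@4): d1:3  d2:3  d3:3  d4:1  d5:1  d6:1  d7:0 ⇒ 3.
Reduction 7 − 3 = 4.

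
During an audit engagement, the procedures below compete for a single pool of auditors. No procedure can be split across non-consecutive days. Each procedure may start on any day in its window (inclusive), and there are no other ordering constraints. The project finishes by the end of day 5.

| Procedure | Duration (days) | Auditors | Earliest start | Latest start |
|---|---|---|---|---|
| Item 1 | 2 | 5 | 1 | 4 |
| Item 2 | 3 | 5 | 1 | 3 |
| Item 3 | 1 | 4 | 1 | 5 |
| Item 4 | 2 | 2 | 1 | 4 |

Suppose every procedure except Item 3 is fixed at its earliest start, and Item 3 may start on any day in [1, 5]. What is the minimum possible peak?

12

Item 3@1: d1:16  d2:12  d3:5  d4:0  d5:0 → peak 16
Item 3@2: d1:12  d2:16  d3:5  d4:0  d5:0 → peak 16
Item 3@3: d1:12  d2:12  d3:9  d4:0  d5:0 → peak 12
Item 3@4: d1:12  d2:12  d3:5  d4:4  d5:0 → peak 12
Item 3@5: d1:12  d2:12  d3:5  d4:0  d5:4 → peak 12
Best is Item 3@3, peak 12.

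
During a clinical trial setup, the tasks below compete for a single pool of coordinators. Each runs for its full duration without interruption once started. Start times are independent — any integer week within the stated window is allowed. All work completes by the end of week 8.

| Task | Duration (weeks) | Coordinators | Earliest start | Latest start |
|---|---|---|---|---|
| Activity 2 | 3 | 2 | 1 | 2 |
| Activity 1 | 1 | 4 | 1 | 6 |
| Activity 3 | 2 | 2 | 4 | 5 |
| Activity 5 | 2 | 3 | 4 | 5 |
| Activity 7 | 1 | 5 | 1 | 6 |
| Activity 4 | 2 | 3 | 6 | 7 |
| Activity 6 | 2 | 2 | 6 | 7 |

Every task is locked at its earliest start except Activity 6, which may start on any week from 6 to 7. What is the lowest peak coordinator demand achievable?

11

Activity 6@6: w1:11  w2:2  w3:2  w4:5  w5:5  w6:5  w7:5  w8:0 → peak 11
Activity 6@7: w1:11  w2:2  w3:2  w4:5  w5:5  w6:3  w7:5  w8:2 → peak 11
Best is Activity 6@6, peak 11.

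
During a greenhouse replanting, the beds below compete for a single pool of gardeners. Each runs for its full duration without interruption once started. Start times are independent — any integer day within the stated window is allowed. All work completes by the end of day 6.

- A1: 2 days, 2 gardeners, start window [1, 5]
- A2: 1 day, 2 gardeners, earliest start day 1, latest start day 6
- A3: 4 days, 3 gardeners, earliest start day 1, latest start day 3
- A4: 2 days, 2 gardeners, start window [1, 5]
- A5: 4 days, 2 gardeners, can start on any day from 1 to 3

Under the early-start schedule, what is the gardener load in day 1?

At early start, day 1 has: A1, A2, A3, A4, A5.
Demand: 2 + 2 + 3 + 2 + 2 = 11.

11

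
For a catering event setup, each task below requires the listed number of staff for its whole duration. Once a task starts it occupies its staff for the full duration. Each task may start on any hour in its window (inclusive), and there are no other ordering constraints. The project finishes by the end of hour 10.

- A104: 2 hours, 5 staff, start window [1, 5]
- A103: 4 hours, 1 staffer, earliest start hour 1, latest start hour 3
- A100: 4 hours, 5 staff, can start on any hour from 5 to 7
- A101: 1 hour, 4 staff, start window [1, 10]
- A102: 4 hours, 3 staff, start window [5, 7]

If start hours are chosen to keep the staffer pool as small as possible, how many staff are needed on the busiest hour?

Early-start (A104@1, A103@1, A100@5, A101@1, A102@5) gives peak 10: h1:10  h2:6  h3:1  h4:1  h5:8  h6:8  h7:8  h8:8  h9:0  h10:0.
Shift A101→3.
Schedule A104@1, A103@1, A100@5, A101@3, A102@5: h1:6  h2:6  h3:5  h4:1  h5:8  h6:8  h7:8  h8:8  h9:0  h10:0 — peak 8.

8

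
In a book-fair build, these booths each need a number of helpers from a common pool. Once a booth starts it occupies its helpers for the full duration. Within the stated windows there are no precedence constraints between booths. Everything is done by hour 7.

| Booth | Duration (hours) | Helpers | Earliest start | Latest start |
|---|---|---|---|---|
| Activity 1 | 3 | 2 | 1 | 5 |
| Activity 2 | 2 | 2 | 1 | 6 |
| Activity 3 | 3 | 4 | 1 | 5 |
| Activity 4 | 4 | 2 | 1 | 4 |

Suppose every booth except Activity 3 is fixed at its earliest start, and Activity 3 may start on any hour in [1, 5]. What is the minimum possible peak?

6

Activity 3@1: h1:10  h2:10  h3:8  h4:2  h5:0  h6:0  h7:0 → peak 10
Activity 3@2: h1:6  h2:10  h3:8  h4:6  h5:0  h6:0  h7:0 → peak 10
Activity 3@3: h1:6  h2:6  h3:8  h4:6  h5:4  h6:0  h7:0 → peak 8
Activity 3@4: h1:6  h2:6  h3:4  h4:6  h5:4  h6:4  h7:0 → peak 6
Activity 3@5: h1:6  h2:6  h3:4  h4:2  h5:4  h6:4  h7:4 → peak 6
Best is Activity 3@4, peak 6.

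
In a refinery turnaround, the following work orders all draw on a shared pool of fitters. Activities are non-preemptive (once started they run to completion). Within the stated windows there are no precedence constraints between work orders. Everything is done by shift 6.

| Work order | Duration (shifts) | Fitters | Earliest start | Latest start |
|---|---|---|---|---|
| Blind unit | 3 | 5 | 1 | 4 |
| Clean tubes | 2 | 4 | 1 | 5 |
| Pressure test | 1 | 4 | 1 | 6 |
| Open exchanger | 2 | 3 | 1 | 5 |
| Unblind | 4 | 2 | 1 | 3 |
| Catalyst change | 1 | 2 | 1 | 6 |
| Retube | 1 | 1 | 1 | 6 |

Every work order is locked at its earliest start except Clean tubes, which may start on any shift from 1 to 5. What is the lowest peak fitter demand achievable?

17

Clean tubes@1: s1:21  s2:14  s3:7  s4:2  s5:0  s6:0 → peak 21
Clean tubes@2: s1:17  s2:14  s3:11  s4:2  s5:0  s6:0 → peak 17
Clean tubes@3: s1:17  s2:10  s3:11  s4:6  s5:0  s6:0 → peak 17
Clean tubes@4: s1:17  s2:10  s3:7  s4:6  s5:4  s6:0 → peak 17
Clean tubes@5: s1:17  s2:10  s3:7  s4:2  s5:4  s6:4 → peak 17
Best is Clean tubes@2, peak 17.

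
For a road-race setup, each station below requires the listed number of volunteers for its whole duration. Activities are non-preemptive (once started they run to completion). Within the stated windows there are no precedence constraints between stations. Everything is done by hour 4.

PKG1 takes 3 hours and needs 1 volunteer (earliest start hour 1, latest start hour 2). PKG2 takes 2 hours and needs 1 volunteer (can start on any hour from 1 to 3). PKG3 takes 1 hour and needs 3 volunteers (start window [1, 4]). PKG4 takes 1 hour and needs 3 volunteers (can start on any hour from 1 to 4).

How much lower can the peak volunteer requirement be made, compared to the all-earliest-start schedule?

4

Early-start peak: h1:8  h2:2  h3:1  h4:0 ⇒ 8.
Leveled (PKG1@1, PKG2@1, PKG3@3, PKG4@4): h1:2  h2:2  h3:4  h4:3 ⇒ 4.
Reduction 8 − 4 = 4.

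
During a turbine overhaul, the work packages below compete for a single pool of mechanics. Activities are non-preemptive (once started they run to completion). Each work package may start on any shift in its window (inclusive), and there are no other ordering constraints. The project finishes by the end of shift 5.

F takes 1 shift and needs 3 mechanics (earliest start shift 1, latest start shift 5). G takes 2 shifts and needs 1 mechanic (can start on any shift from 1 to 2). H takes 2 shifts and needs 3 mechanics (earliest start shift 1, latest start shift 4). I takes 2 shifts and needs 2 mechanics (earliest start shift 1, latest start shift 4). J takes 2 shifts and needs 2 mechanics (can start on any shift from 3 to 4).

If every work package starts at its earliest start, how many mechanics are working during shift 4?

2

At early start, shift 4 has: J.
Demand: 2 = 2.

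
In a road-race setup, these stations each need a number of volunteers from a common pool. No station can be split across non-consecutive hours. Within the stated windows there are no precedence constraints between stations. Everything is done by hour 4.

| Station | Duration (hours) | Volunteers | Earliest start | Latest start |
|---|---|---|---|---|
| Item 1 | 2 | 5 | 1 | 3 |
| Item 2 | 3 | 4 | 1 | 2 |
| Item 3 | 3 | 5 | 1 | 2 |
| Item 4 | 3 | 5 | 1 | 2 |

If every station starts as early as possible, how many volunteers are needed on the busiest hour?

19

Early-start schedule: Item 1@1, Item 2@1, Item 3@1, Item 4@1.
Load per hour: hour 1: 19, hour 2: 19, hour 3: 14, hour 4: 0.
Peak is 19.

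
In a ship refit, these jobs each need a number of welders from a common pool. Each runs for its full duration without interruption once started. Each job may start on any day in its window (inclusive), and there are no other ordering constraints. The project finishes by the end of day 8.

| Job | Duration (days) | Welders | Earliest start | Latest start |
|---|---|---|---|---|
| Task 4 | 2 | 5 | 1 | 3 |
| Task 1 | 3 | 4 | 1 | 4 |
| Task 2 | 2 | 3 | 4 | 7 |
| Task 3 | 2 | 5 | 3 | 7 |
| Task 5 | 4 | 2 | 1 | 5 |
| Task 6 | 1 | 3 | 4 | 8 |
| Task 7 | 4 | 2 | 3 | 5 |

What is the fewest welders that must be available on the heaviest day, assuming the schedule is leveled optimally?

8

Early-start (Task 4@1, Task 1@1, Task 2@4, Task 3@3, Task 5@1, Task 6@4, Task 7@3) gives peak 15: d1:11  d2:11  d3:13  d4:15  d5:5  d6:2  d7:0  d8:0.
Shift Task 1→3, Task 2→6, Task 3→7, Task 6→6.
Schedule Task 4@1, Task 1@3, Task 2@6, Task 3@7, Task 5@1, Task 6@6, Task 7@3: d1:7  d2:7  d3:8  d4:8  d5:6  d6:8  d7:8  d8:5 — peak 8.
Total welder-days = 57 over 8 days ⇒ peak ≥ ⌈57/8⌉ = 8, so 8 is optimal.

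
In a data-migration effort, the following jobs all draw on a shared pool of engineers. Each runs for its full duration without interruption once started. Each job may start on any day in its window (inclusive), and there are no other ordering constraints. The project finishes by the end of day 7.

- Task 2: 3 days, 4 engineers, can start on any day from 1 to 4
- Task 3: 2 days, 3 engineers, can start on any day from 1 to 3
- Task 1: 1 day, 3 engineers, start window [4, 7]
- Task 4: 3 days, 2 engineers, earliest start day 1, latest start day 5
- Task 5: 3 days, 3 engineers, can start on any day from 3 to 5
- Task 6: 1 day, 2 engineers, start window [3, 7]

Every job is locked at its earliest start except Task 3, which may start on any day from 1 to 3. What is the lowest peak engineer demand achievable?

Task 3@1: d1:9  d2:9  d3:11  d4:6  d5:3  d6:0  d7:0 → peak 11
Task 3@2: d1:6  d2:9  d3:14  d4:6  d5:3  d6:0  d7:0 → peak 14
Task 3@3: d1:6  d2:6  d3:14  d4:9  d5:3  d6:0  d7:0 → peak 14
Best is Task 3@1, peak 11.

11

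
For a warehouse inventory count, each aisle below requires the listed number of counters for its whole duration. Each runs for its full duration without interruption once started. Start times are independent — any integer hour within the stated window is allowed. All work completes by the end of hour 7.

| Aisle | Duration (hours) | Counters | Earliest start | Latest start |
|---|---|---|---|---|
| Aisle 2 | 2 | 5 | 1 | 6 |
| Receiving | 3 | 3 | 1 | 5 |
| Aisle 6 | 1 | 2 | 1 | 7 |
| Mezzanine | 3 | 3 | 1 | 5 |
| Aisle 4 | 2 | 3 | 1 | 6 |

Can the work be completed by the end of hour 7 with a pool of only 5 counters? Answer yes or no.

Total counter-hours = 36; over 7 hours the average is 36/7 > 5, so some hour must exceed 5.

no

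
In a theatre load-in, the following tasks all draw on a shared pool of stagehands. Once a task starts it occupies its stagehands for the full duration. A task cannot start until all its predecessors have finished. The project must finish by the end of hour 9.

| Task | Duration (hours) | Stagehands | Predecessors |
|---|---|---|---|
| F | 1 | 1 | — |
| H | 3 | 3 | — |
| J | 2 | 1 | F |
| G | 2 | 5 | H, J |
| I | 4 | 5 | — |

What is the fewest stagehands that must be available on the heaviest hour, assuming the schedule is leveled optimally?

5

Early-start (F@1, H@1, J@2, G@4, I@1) gives peak 10: h1:9  h2:9  h3:9  h4:10  h5:5  h6:0  h7:0  h8:0  h9:0.
Shift I→6.
Schedule F@1, H@1, J@2, G@4, I@6: h1:4  h2:4  h3:4  h4:5  h5:5  h6:5  h7:5  h8:5  h9:5 — peak 5.
Total stagehand-hours = 42 over 9 hours ⇒ peak ≥ ⌈42/9⌉ = 5, so 5 is optimal.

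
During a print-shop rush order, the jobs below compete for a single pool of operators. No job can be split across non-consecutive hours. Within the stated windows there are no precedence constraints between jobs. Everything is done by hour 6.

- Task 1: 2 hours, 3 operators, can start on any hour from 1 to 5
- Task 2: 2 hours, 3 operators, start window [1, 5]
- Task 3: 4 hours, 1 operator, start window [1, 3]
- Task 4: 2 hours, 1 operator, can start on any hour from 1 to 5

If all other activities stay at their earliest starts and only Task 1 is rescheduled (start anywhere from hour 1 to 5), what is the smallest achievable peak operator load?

5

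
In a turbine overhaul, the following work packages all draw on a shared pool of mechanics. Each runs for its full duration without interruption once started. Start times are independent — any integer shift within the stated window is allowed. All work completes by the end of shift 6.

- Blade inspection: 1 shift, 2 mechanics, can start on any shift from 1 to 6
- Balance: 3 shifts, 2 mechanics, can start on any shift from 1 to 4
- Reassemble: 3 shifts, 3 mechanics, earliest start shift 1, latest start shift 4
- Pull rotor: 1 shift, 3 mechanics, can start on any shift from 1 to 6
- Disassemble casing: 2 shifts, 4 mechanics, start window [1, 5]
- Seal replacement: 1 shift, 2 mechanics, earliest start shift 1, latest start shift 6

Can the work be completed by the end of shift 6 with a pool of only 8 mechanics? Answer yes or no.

Schedule Blade inspection@1, Balance@1, Reassemble@2, Pull rotor@4, Disassemble casing@5, Seal replacement@1: s1:6  s2:5  s3:5  s4:6  s5:4  s6:4 — peak 6 ≤ 8.

yes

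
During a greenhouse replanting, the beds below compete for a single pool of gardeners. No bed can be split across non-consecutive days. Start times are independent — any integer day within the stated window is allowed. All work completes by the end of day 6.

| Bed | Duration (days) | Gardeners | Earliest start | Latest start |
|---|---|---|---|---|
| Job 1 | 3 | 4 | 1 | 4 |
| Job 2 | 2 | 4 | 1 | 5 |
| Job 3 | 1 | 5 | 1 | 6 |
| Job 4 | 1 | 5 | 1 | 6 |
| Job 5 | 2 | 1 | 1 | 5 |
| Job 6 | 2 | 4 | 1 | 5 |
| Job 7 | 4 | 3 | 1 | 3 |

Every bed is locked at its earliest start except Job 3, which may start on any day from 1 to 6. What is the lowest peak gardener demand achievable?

21

Job 3@1: d1:26  d2:16  d3:7  d4:3  d5:0  d6:0 → peak 26
Job 3@2: d1:21  d2:21  d3:7  d4:3  d5:0  d6:0 → peak 21
Job 3@3: d1:21  d2:16  d3:12  d4:3  d5:0  d6:0 → peak 21
Job 3@4: d1:21  d2:16  d3:7  d4:8  d5:0  d6:0 → peak 21
Job 3@5: d1:21  d2:16  d3:7  d4:3  d5:5  d6:0 → peak 21
Job 3@6: d1:21  d2:16  d3:7  d4:3  d5:0  d6:5 → peak 21
Best is Job 3@2, peak 21.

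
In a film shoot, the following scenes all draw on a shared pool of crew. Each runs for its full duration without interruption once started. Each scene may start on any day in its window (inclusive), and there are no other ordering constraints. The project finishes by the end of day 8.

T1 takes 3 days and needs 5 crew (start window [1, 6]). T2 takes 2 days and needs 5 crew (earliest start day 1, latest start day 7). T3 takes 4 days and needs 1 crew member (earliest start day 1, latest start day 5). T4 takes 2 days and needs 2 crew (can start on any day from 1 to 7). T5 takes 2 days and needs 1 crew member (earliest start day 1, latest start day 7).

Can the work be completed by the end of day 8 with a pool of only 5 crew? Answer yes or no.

no

The minimum achievable peak is 6; 5 < 6, so no feasible schedule stays within the cap.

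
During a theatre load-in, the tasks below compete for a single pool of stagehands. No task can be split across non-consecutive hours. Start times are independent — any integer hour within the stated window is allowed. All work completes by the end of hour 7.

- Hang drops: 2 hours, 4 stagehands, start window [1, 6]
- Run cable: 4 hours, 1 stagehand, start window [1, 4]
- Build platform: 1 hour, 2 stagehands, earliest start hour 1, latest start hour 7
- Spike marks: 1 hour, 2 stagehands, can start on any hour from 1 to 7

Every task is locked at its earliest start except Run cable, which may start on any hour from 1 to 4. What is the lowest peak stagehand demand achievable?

8

Run cable@1: h1:9  h2:5  h3:1  h4:1  h5:0  h6:0  h7:0 → peak 9
Run cable@2: h1:8  h2:5  h3:1  h4:1  h5:1  h6:0  h7:0 → peak 8
Run cable@3: h1:8  h2:4  h3:1  h4:1  h5:1  h6:1  h7:0 → peak 8
Run cable@4: h1:8  h2:4  h3:0  h4:1  h5:1  h6:1  h7:1 → peak 8
Best is Run cable@2, peak 8.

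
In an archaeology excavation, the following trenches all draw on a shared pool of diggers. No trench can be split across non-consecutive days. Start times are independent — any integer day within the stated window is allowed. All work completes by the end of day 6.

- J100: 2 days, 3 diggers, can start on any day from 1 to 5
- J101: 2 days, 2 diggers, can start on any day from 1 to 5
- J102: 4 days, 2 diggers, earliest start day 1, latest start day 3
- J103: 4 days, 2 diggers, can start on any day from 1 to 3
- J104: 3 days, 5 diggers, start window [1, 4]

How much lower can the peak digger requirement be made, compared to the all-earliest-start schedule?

Early-start peak: d1:14  d2:14  d3:9  d4:4  d5:0  d6:0 ⇒ 14.
Leveled (J100@1, J101@1, J102@1, J103@1, J104@3): d1:9  d2:9  d3:9  d4:9  d5:5  d6:0 ⇒ 9.
Reduction 14 − 9 = 5.

5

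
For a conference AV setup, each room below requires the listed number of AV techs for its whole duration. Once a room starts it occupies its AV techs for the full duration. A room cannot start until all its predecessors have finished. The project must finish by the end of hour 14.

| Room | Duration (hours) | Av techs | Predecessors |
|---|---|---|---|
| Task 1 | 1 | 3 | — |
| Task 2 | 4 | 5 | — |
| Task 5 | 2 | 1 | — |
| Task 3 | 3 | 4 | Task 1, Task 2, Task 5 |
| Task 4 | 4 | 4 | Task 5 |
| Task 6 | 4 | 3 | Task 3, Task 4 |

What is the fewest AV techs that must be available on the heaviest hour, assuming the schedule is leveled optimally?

Early-start (Task 1@1, Task 2@1, Task 5@1, Task 3@5, Task 4@3, Task 6@8) gives peak 9: h1:9  h2:6  h3:9  h4:9  h5:8  h6:8  h7:4  h8:3  h9:3  h10:3  h11:3  h12:0  h13:0  h14:0.
Shift Task 5→2, Task 4→5, Task 6→9.
Schedule Task 1@1, Task 2@1, Task 5@2, Task 3@5, Task 4@5, Task 6@9: h1:8  h2:6  h3:6  h4:5  h5:8  h6:8  h7:8  h8:4  h9:3  h10:3  h11:3  h12:3  h13:0  h14:0 — peak 8.

8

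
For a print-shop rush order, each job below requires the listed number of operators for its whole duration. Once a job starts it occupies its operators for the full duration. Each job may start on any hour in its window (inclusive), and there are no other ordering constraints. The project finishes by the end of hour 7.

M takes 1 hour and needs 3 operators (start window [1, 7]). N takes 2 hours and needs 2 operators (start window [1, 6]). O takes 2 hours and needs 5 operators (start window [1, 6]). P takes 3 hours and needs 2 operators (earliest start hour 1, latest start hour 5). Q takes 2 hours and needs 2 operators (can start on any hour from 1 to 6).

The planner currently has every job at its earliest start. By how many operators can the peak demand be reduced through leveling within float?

9

Early-start peak: h1:14  h2:11  h3:2  h4:0  h5:0  h6:0  h7:0 ⇒ 14.
Leveled (M@1, N@1, O@3, P@5, Q@5): h1:5  h2:2  h3:5  h4:5  h5:4  h6:4  h7:2 ⇒ 5.
Reduction 14 − 5 = 9.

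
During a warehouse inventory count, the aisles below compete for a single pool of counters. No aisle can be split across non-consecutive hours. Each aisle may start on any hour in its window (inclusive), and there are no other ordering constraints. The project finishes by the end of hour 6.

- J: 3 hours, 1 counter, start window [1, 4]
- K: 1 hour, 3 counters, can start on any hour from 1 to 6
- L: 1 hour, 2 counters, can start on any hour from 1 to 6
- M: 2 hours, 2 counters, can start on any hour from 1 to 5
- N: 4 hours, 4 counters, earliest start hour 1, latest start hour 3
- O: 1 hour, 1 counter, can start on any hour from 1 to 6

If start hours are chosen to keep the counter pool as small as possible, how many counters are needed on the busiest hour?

5

Early-start (J@1, K@1, L@1, M@1, N@1, O@1) gives peak 13: h1:13  h2:7  h3:5  h4:4  h5:0  h6:0.
Shift K→5, L→6, M→5, O→4.
Schedule J@1, K@5, L@6, M@5, N@1, O@4: h1:5  h2:5  h3:5  h4:5  h5:5  h6:4 — peak 5.
Total counter-hours = 29 over 6 hours ⇒ peak ≥ ⌈29/6⌉ = 5, so 5 is optimal.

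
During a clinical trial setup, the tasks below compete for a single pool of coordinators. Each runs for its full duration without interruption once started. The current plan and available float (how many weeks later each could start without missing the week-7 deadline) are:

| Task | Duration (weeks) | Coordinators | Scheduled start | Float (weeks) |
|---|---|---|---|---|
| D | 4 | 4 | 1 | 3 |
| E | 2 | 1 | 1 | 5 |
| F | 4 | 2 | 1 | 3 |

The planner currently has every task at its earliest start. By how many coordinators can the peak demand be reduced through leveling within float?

Early-start peak: w1:7  w2:7  w3:6  w4:6  w5:0  w6:0  w7:0 ⇒ 7.
Leveled (D@1, E@1, F@3): w1:5  w2:5  w3:6  w4:6  w5:2  w6:2  w7:0 ⇒ 6.
Reduction 7 − 6 = 1.

1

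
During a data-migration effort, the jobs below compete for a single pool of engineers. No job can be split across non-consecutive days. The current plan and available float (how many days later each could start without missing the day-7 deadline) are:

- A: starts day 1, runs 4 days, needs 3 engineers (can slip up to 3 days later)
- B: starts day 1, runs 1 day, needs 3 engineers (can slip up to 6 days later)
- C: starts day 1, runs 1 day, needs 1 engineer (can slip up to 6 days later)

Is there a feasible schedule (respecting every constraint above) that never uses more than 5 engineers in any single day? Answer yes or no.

Schedule A@1, B@5, C@6: d1:3  d2:3  d3:3  d4:3  d5:3  d6:1  d7:0 — peak 3 ≤ 5.

yes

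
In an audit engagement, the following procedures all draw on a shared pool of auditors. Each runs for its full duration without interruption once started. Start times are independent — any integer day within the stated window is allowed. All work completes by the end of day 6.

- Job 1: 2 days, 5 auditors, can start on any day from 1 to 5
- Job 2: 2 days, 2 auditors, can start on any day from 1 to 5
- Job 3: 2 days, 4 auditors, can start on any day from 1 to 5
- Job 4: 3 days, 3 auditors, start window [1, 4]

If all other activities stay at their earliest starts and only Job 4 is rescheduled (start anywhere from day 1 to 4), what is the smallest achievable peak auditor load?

11

Job 4@1: d1:14  d2:14  d3:3  d4:0  d5:0  d6:0 → peak 14
Job 4@2: d1:11  d2:14  d3:3  d4:3  d5:0  d6:0 → peak 14
Job 4@3: d1:11  d2:11  d3:3  d4:3  d5:3  d6:0 → peak 11
Job 4@4: d1:11  d2:11  d3:0  d4:3  d5:3  d6:3 → peak 11
Best is Job 4@3, peak 11.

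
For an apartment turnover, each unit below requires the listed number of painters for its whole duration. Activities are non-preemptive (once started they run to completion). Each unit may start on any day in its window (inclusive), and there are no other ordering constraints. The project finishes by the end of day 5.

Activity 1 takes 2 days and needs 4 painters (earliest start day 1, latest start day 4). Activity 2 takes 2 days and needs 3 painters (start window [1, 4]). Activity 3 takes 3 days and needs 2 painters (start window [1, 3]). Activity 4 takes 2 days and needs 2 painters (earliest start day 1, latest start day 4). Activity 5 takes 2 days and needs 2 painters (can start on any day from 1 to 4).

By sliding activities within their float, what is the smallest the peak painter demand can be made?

Early-start (Activity 1@1, Activity 2@1, Activity 3@1, Activity 4@1, Activity 5@1) gives peak 13: d1:13  d2:13  d3:2  d4:0  d5:0.
Shift Activity 3→3, Activity 4→3, Activity 5→3.
Schedule Activity 1@1, Activity 2@1, Activity 3@3, Activity 4@3, Activity 5@3: d1:7  d2:7  d3:6  d4:6  d5:2 — peak 7.

7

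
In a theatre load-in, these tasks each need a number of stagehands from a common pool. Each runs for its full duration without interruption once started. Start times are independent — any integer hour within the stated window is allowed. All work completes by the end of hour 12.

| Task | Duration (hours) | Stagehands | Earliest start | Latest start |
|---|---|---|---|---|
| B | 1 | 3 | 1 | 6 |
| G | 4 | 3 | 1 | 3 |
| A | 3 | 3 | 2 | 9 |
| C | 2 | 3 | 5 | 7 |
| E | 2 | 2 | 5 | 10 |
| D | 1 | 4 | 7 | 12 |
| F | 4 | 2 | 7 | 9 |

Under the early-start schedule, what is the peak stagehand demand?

6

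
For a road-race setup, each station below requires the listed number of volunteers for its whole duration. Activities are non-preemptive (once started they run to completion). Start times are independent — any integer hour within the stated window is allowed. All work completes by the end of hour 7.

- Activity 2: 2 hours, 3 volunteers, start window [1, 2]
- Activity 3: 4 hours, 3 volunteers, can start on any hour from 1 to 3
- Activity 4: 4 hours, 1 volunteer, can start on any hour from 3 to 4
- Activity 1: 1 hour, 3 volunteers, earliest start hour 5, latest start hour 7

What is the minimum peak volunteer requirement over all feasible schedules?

Early-start (Activity 2@1, Activity 3@1, Activity 4@3, Activity 1@5) gives peak 6: h1:6  h2:6  h3:4  h4:4  h5:4  h6:1  h7:0.
Shift Activity 3→3, Activity 1→7.
Schedule Activity 2@1, Activity 3@3, Activity 4@3, Activity 1@7: h1:3  h2:3  h3:4  h4:4  h5:4  h6:4  h7:3 — peak 4.
Total volunteer-hours = 25 over 7 hours ⇒ peak ≥ ⌈25/7⌉ = 4, so 4 is optimal.

4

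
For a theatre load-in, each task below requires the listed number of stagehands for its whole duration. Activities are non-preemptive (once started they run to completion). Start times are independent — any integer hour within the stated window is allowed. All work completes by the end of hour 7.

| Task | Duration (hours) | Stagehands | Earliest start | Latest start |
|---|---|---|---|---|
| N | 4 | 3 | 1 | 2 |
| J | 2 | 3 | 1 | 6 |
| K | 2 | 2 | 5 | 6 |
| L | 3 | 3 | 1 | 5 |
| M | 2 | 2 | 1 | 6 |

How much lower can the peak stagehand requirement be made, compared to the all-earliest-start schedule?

Early-start peak: h1:11  h2:11  h3:6  h4:3  h5:2  h6:2  h7:0 ⇒ 11.
Leveled (N@1, J@1, K@5, L@3, M@6): h1:6  h2:6  h3:6  h4:6  h5:5  h6:4  h7:2 ⇒ 6.
Reduction 11 − 6 = 5.

5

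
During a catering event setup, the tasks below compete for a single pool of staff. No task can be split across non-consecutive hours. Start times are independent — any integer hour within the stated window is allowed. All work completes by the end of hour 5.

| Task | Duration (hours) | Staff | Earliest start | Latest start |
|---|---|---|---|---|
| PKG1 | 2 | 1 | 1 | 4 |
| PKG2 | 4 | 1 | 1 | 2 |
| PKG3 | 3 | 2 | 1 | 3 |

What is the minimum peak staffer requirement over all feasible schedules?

3

Early-start (PKG1@1, PKG2@1, PKG3@1) gives peak 4: h1:4  h2:4  h3:3  h4:1  h5:0.
Shift PKG3→3.
Schedule PKG1@1, PKG2@1, PKG3@3: h1:2  h2:2  h3:3  h4:3  h5:2 — peak 3.
Total staffer-hours = 12 over 5 hours ⇒ peak ≥ ⌈12/5⌉ = 3, so 3 is optimal.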